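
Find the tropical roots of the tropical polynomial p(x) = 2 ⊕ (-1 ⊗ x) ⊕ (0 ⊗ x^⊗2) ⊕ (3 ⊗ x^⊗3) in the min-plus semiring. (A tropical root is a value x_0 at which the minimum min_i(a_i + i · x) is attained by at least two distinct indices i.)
Roots: {-3, -1, 3}

Each tropical root is a break point of the lower envelope of the lines y = a_i + i · x (there are 4 lines, with slopes 0, 1, ..., 3). Only the lines that attain the minimum somewhere contribute to roots; other lines are dominated. Here the surviving (envelope) indices are i = 3, i = 2, i = 1, i = 0.
Intersections between consecutive envelope lines give the roots: for adjacent envelope indices i < j the intersection is x = (a_i − a_j) / (j − i). Reading off the sorted break points: {-3, -1, 3}.
Verification: at each break x_0, at least two indices attain the minimum of min_i(a_i + i · x_0).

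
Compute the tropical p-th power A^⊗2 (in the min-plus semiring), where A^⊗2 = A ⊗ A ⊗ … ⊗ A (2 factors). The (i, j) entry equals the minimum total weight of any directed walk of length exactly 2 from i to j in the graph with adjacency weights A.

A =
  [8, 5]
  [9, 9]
A^⊗2 =
  [14, 13]
  [17, 14]

Each entry (A^⊗2)_ij equals the minimum over all length-2 walks i = v_0 → v_1 → … → v_2 = j of Σ_t A[v_t][v_{t+1}]. For example, for (i, j) = (0, 1) we minimise over 2 possible intermediate vertex sequences; the minimum is 13, attained along the walk 0 → 0 → 1.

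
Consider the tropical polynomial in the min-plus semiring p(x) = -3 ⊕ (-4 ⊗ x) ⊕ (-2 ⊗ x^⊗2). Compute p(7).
p(7) = -3

A tropical monomial a ⊗ x^⊗i evaluates to a + i · x. Evaluating each term at x = 7:
  Term 0 contributes -3 + 0 · 7 = -3
  Term 1 contributes -4 + 1 · 7 = 3
  Term 2 contributes -2 + 2 · 7 = 12
p(7) = ⊕ of these = min[-3, 3, 12] = -3.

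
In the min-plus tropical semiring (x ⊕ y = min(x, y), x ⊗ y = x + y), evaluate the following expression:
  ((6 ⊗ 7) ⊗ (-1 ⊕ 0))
((6 ⊗ 7) ⊗ (-1 ⊕ 0)) = 12

Expand innermost to outermost. Recall ⊕ takes the minimum of its arguments and ⊗ takes their sum. Working out the expression ((6 ⊗ 7) ⊗ (-1 ⊕ 0)) gives 12.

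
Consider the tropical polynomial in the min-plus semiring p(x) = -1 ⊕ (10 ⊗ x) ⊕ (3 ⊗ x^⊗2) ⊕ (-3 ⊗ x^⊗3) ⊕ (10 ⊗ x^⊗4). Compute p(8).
p(8) = -1

A tropical monomial a ⊗ x^⊗i evaluates to a + i · x. Evaluating each term at x = 8:
  Term 0 contributes -1 + 0 · 8 = -1
  Term 1 contributes 10 + 1 · 8 = 18
  Term 2 contributes 3 + 2 · 8 = 19
  Term 3 contributes -3 + 3 · 8 = 21
  Term 4 contributes 10 + 4 · 8 = 42
p(8) = ⊕ of these = min[-1, 18, 19, 21, 42] = -1.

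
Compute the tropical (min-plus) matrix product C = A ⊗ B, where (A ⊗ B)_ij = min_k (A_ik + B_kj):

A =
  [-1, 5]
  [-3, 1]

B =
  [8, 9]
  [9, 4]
A ⊗ B =
  [7, 8]
  [5, 5]

Apply the min-plus product entry-by-entry:
  C[0][0] = min over k of (A[0][0] + B[0][0] = -1 + 8 = 7, A[0][1] + B[1][0] = 5 + 9 = 14) = 7 (attained at k = 0)
  C[0][1] = min over k of (A[0][0] + B[0][1] = -1 + 9 = 8, A[0][1] + B[1][1] = 5 + 4 = 9) = 8 (attained at k = 0)
  C[1][0] = min over k of (A[1][0] + B[0][0] = -3 + 8 = 5, A[1][1] + B[1][0] = 1 + 9 = 10) = 5 (attained at k = 0)
  C[1][1] = min over k of (A[1][0] + B[0][1] = -3 + 9 = 6, A[1][1] + B[1][1] = 1 + 4 = 5) = 5 (attained at k = 1)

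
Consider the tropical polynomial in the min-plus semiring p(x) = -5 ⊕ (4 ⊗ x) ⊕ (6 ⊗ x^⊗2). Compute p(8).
p(8) = -5

A tropical monomial a ⊗ x^⊗i evaluates to a + i · x. Evaluating each term at x = 8:
  Term 0 contributes -5 + 0 · 8 = -5
  Term 1 contributes 4 + 1 · 8 = 12
  Term 2 contributes 6 + 2 · 8 = 22
p(8) = ⊕ of these = min[-5, 12, 22] = -5.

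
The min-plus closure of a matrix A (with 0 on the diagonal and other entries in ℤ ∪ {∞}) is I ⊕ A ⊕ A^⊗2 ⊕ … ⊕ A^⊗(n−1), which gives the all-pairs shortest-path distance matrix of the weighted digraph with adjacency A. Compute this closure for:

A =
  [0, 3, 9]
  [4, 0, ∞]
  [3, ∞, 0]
Closure =
  [0, 3, 9]
  [4, 0, 13]
  [3, 6, 0]

This is the Floyd-Warshall all-pairs shortest-path computation. For each intermediate vertex k = 0, 1, …, 2, update dist[i][j] ← min(dist[i][j], dist[i][k] + dist[k][j]). The final matrix gives, for each (i, j), the minimum total weight of any directed path from i to j (possibly empty when i = j).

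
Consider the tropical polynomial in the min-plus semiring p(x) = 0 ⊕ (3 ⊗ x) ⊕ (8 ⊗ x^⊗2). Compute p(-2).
p(-2) = 0

A tropical monomial a ⊗ x^⊗i evaluates to a + i · x. Evaluating each term at x = -2:
  Term 0 contributes 0 + 0 · -2 = 0
  Term 1 contributes 3 + 1 · -2 = 1
  Term 2 contributes 8 + 2 · -2 = 4
p(-2) = ⊕ of these = min[0, 1, 4] = 0.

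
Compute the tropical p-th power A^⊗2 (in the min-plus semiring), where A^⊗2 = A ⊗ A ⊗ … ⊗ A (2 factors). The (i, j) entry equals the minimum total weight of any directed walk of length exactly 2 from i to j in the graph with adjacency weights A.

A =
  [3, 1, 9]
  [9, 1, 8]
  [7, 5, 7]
A^⊗2 =
  [6, 2, 9]
  [10, 2, 9]
  [10, 6, 13]

Each entry (A^⊗2)_ij equals the minimum over all length-2 walks i = v_0 → v_1 → … → v_2 = j of Σ_t A[v_t][v_{t+1}]. For example, for (i, j) = (0, 2) we minimise over 3 possible intermediate vertex sequences; the minimum is 9, attained along the walk 0 → 1 → 2.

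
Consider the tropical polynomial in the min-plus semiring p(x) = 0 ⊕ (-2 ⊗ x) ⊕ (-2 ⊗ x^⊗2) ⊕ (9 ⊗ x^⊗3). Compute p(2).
p(2) = 0

A tropical monomial a ⊗ x^⊗i evaluates to a + i · x. Evaluating each term at x = 2:
  Term 0 contributes 0 + 0 · 2 = 0
  Term 1 contributes -2 + 1 · 2 = 0
  Term 2 contributes -2 + 2 · 2 = 2
  Term 3 contributes 9 + 3 · 2 = 15
p(2) = ⊕ of these = min[0, 0, 2, 15] = 0.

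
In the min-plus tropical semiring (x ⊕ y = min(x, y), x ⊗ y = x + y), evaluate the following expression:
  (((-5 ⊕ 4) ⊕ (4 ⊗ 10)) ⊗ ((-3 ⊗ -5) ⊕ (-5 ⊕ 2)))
(((-5 ⊕ 4) ⊕ (4 ⊗ 10)) ⊗ ((-3 ⊗ -5) ⊕ (-5 ⊕ 2))) = -13

Expand innermost to outermost. Recall ⊕ takes the minimum of its arguments and ⊗ takes their sum. Working out the expression (((-5 ⊕ 4) ⊕ (4 ⊗ 10)) ⊗ ((-3 ⊗ -5) ⊕ (-5 ⊕ 2))) gives -13.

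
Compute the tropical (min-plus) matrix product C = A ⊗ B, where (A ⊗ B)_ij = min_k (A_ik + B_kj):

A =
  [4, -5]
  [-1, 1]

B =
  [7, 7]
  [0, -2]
A ⊗ B =
  [-5, -7]
  [1, -1]

Apply the min-plus product entry-by-entry:
  C[0][0] = min over k of (A[0][0] + B[0][0] = 4 + 7 = 11, A[0][1] + B[1][0] = -5 + 0 = -5) = -5 (attained at k = 1)
  C[0][1] = min over k of (A[0][0] + B[0][1] = 4 + 7 = 11, A[0][1] + B[1][1] = -5 + -2 = -7) = -7 (attained at k = 1)
  C[1][0] = min over k of (A[1][0] + B[0][0] = -1 + 7 = 6, A[1][1] + B[1][0] = 1 + 0 = 1) = 1 (attained at k = 1)
  C[1][1] = min over k of (A[1][0] + B[0][1] = -1 + 7 = 6, A[1][1] + B[1][1] = 1 + -2 = -1) = -1 (attained at k = 1)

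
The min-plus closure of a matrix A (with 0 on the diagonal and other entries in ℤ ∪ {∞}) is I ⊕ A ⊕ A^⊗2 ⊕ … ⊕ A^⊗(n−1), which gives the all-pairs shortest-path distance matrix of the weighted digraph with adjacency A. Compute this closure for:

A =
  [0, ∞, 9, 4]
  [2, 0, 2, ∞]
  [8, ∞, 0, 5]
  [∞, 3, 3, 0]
Closure =
  [0, 7, 7, 4]
  [2, 0, 2, 6]
  [8, 8, 0, 5]
  [5, 3, 3, 0]

This is the Floyd-Warshall all-pairs shortest-path computation. For each intermediate vertex k = 0, 1, …, 3, update dist[i][j] ← min(dist[i][j], dist[i][k] + dist[k][j]). The final matrix gives, for each (i, j), the minimum total weight of any directed path from i to j (possibly empty when i = j).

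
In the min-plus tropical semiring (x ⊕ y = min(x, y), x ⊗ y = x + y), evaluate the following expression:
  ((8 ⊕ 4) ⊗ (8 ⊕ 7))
((8 ⊕ 4) ⊗ (8 ⊕ 7)) = 11

Expand innermost to outermost. Recall ⊕ takes the minimum of its arguments and ⊗ takes their sum. Working out the expression ((8 ⊕ 4) ⊗ (8 ⊕ 7)) gives 11.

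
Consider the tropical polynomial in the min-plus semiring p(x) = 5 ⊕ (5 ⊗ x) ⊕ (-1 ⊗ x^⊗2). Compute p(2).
p(2) = 3

A tropical monomial a ⊗ x^⊗i evaluates to a + i · x. Evaluating each term at x = 2:
  Term 0 contributes 5 + 0 · 2 = 5
  Term 1 contributes 5 + 1 · 2 = 7
  Term 2 contributes -1 + 2 · 2 = 3
p(2) = ⊕ of these = min[5, 7, 3] = 3.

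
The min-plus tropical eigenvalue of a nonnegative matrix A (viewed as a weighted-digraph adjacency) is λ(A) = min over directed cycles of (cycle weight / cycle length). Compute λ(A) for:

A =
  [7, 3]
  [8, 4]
λ(A) = 4

Enumerate directed cycles and compute their means (weight / length). Sample:
  cycle 0 → 0: weight = 7, length = 1, mean = 7/1 ≈ 7.000
  cycle 1 → 1: weight = 4, length = 1, mean = 4/1 ≈ 4.000
  cycle 0 → 1 → 0: weight = 11, length = 2, mean = 11/2 ≈ 5.500
  cycle 1 → 0 → 1: weight = 11, length = 2, mean = 11/2 ≈ 5.500
Minimum mean = 4.000, attained e.g. along the cycle 1 → 1 with weight 4 and length 1. So λ(A) = 4/1 = 4.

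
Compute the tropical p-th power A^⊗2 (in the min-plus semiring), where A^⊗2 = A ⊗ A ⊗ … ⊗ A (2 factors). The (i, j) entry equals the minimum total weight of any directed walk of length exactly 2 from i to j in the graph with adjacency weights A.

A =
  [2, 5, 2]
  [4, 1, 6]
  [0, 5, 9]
A^⊗2 =
  [2, 6, 4]
  [5, 2, 6]
  [2, 5, 2]

Each entry (A^⊗2)_ij equals the minimum over all length-2 walks i = v_0 → v_1 → … → v_2 = j of Σ_t A[v_t][v_{t+1}]. For example, for (i, j) = (0, 2) we minimise over 3 possible intermediate vertex sequences; the minimum is 4, attained along the walk 0 → 0 → 2.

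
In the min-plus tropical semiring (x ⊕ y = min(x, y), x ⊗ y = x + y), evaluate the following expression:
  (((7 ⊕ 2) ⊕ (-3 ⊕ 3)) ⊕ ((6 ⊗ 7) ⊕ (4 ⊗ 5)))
(((7 ⊕ 2) ⊕ (-3 ⊕ 3)) ⊕ ((6 ⊗ 7) ⊕ (4 ⊗ 5))) = -3

Expand innermost to outermost. Recall ⊕ takes the minimum of its arguments and ⊗ takes their sum. Working out the expression (((7 ⊕ 2) ⊕ (-3 ⊕ 3)) ⊕ ((6 ⊗ 7) ⊕ (4 ⊗ 5))) gives -3.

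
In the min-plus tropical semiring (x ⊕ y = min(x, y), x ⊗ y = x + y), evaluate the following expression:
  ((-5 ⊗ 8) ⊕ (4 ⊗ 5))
((-5 ⊗ 8) ⊕ (4 ⊗ 5)) = 3

Expand innermost to outermost. Recall ⊕ takes the minimum of its arguments and ⊗ takes their sum. Working out the expression ((-5 ⊗ 8) ⊕ (4 ⊗ 5)) gives 3.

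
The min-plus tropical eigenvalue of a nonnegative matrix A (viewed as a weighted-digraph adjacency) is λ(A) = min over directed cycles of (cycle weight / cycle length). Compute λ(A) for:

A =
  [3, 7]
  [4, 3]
λ(A) = 3

Enumerate directed cycles and compute their means (weight / length). Sample:
  cycle 0 → 0: weight = 3, length = 1, mean = 3/1 ≈ 3.000
  cycle 1 → 1: weight = 3, length = 1, mean = 3/1 ≈ 3.000
  cycle 0 → 1 → 0: weight = 11, length = 2, mean = 11/2 ≈ 5.500
  cycle 1 → 0 → 1: weight = 11, length = 2, mean = 11/2 ≈ 5.500
Minimum mean = 3.000, attained e.g. along the cycle 0 → 0 with weight 3 and length 1. So λ(A) = 3/1 = 3.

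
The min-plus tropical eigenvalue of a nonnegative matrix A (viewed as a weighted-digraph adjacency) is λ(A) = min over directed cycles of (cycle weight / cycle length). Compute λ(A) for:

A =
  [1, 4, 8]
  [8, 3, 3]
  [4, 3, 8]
λ(A) = 1

Enumerate directed cycles and compute their means (weight / length). Sample:
  cycle 0 → 0: weight = 1, length = 1, mean = 1/1 ≈ 1.000
  cycle 1 → 1: weight = 3, length = 1, mean = 3/1 ≈ 3.000
  cycle 2 → 2: weight = 8, length = 1, mean = 8/1 ≈ 8.000
  cycle 0 → 1 → 0: weight = 12, length = 2, mean = 12/2 ≈ 6.000
  cycle 0 → 2 → 0: weight = 12, length = 2, mean = 12/2 ≈ 6.000
  cycle 1 → 0 → 1: weight = 12, length = 2, mean = 12/2 ≈ 6.000
Minimum mean = 1.000, attained e.g. along the cycle 0 → 0 with weight 1 and length 1. So λ(A) = 1/1 = 1.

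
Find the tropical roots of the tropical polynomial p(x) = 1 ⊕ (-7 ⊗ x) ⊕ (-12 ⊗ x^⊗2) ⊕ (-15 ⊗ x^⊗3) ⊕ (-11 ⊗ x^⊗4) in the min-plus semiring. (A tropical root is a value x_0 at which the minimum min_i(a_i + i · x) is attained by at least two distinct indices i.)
Roots: {-4, 3, 5, 8}

Each tropical root is a break point of the lower envelope of the lines y = a_i + i · x (there are 5 lines, with slopes 0, 1, ..., 4). Only the lines that attain the minimum somewhere contribute to roots; other lines are dominated. Here the surviving (envelope) indices are i = 4, i = 3, i = 2, i = 1, i = 0.
Intersections between consecutive envelope lines give the roots: for adjacent envelope indices i < j the intersection is x = (a_i − a_j) / (j − i). Reading off the sorted break points: {-4, 3, 5, 8}.
Verification: at each break x_0, at least two indices attain the minimum of min_i(a_i + i · x_0).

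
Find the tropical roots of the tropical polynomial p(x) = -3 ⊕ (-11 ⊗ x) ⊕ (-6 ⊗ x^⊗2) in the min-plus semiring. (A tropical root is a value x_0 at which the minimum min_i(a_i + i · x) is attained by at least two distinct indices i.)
Roots: {-5, 8}

Each tropical root is a break point of the lower envelope of the lines y = a_i + i · x (there are 3 lines, with slopes 0, 1, ..., 2). Only the lines that attain the minimum somewhere contribute to roots; other lines are dominated. Here the surviving (envelope) indices are i = 2, i = 1, i = 0.
Intersections between consecutive envelope lines give the roots: for adjacent envelope indices i < j the intersection is x = (a_i − a_j) / (j − i). Reading off the sorted break points: {-5, 8}.
Verification: at each break x_0, at least two indices attain the minimum of min_i(a_i + i · x_0).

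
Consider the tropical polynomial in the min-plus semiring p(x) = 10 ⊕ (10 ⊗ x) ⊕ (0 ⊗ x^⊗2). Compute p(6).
p(6) = 10

A tropical monomial a ⊗ x^⊗i evaluates to a + i · x. Evaluating each term at x = 6:
  Term 0 contributes 10 + 0 · 6 = 10
  Term 1 contributes 10 + 1 · 6 = 16
  Term 2 contributes 0 + 2 · 6 = 12
p(6) = ⊕ of these = min[10, 16, 12] = 10.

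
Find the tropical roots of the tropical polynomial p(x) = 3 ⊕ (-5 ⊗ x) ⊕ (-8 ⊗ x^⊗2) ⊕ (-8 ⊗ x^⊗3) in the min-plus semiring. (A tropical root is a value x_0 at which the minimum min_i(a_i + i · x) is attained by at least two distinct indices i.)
Roots: {0, 3, 8}

Each tropical root is a break point of the lower envelope of the lines y = a_i + i · x (there are 4 lines, with slopes 0, 1, ..., 3). Only the lines that attain the minimum somewhere contribute to roots; other lines are dominated. Here the surviving (envelope) indices are i = 3, i = 2, i = 1, i = 0.
Intersections between consecutive envelope lines give the roots: for adjacent envelope indices i < j the intersection is x = (a_i − a_j) / (j − i). Reading off the sorted break points: {0, 3, 8}.
Verification: at each break x_0, at least two indices attain the minimum of min_i(a_i + i · x_0).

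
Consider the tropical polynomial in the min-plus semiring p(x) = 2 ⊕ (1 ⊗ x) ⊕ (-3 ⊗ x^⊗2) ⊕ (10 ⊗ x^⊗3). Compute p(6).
p(6) = 2

A tropical monomial a ⊗ x^⊗i evaluates to a + i · x. Evaluating each term at x = 6:
  Term 0 contributes 2 + 0 · 6 = 2
  Term 1 contributes 1 + 1 · 6 = 7
  Term 2 contributes -3 + 2 · 6 = 9
  Term 3 contributes 10 + 3 · 6 = 28
p(6) = ⊕ of these = min[2, 7, 9, 28] = 2.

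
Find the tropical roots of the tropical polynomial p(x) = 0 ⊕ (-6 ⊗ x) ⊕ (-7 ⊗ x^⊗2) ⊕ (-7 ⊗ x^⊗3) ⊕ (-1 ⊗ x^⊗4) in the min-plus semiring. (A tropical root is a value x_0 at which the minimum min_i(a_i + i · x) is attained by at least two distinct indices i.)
Roots: {-6, 0, 1, 6}

Each tropical root is a break point of the lower envelope of the lines y = a_i + i · x (there are 5 lines, with slopes 0, 1, ..., 4). Only the lines that attain the minimum somewhere contribute to roots; other lines are dominated. Here the surviving (envelope) indices are i = 4, i = 3, i = 2, i = 1, i = 0.
Intersections between consecutive envelope lines give the roots: for adjacent envelope indices i < j the intersection is x = (a_i − a_j) / (j − i). Reading off the sorted break points: {-6, 0, 1, 6}.
Verification: at each break x_0, at least two indices attain the minimum of min_i(a_i + i · x_0).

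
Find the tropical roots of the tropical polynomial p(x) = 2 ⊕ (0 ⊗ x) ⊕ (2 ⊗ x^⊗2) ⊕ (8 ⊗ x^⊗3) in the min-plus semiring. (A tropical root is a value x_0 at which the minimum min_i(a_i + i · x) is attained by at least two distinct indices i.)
Roots: {-6, -2, 2}

Each tropical root is a break point of the lower envelope of the lines y = a_i + i · x (there are 4 lines, with slopes 0, 1, ..., 3). Only the lines that attain the minimum somewhere contribute to roots; other lines are dominated. Here the surviving (envelope) indices are i = 3, i = 2, i = 1, i = 0.
Intersections between consecutive envelope lines give the roots: for adjacent envelope indices i < j the intersection is x = (a_i − a_j) / (j − i). Reading off the sorted break points: {-6, -2, 2}.
Verification: at each break x_0, at least two indices attain the minimum of min_i(a_i + i · x_0).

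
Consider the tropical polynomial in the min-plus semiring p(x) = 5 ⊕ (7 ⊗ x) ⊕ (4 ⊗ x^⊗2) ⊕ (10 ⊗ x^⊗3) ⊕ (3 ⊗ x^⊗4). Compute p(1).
p(1) = 5

A tropical monomial a ⊗ x^⊗i evaluates to a + i · x. Evaluating each term at x = 1:
  Term 0 contributes 5 + 0 · 1 = 5
  Term 1 contributes 7 + 1 · 1 = 8
  Term 2 contributes 4 + 2 · 1 = 6
  Term 3 contributes 10 + 3 · 1 = 13
  Term 4 contributes 3 + 4 · 1 = 7
p(1) = ⊕ of these = min[5, 8, 6, 13, 7] = 5.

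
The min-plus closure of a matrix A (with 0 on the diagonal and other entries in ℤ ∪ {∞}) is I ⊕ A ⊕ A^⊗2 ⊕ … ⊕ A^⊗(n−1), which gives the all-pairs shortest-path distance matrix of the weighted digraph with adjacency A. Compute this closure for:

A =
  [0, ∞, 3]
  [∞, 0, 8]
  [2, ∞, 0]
Closure =
  [0, ∞, 3]
  [10, 0, 8]
  [2, ∞, 0]

This is the Floyd-Warshall all-pairs shortest-path computation. For each intermediate vertex k = 0, 1, …, 2, update dist[i][j] ← min(dist[i][j], dist[i][k] + dist[k][j]). The final matrix gives, for each (i, j), the minimum total weight of any directed path from i to j (possibly empty when i = j).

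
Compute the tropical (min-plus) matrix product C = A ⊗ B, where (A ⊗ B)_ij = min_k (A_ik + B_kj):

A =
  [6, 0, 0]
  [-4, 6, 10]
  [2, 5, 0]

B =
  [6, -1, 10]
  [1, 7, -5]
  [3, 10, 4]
A ⊗ B =
  [1, 5, -5]
  [2, -5, 1]
  [3, 1, 0]

Apply the min-plus product entry-by-entry:
  C[0][0] = min over k of (A[0][0] + B[0][0] = 6 + 6 = 12, A[0][1] + B[1][0] = 0 + 1 = 1, A[0][2] + B[2][0] = 0 + 3 = 3) = 1 (attained at k = 1)
  C[0][1] = min over k of (A[0][0] + B[0][1] = 6 + -1 = 5, A[0][1] + B[1][1] = 0 + 7 = 7, A[0][2] + B[2][1] = 0 + 10 = 10) = 5 (attained at k = 0)
  C[0][2] = min over k of (A[0][0] + B[0][2] = 6 + 10 = 16, A[0][1] + B[1][2] = 0 + -5 = -5, A[0][2] + B[2][2] = 0 + 4 = 4) = -5 (attained at k = 1)
  C[1][0] = min over k of (A[1][0] + B[0][0] = -4 + 6 = 2, A[1][1] + B[1][0] = 6 + 1 = 7, A[1][2] + B[2][0] = 10 + 3 = 13) = 2 (attained at k = 0)
  C[1][1] = min over k of (A[1][0] + B[0][1] = -4 + -1 = -5, A[1][1] + B[1][1] = 6 + 7 = 13, A[1][2] + B[2][1] = 10 + 10 = 20) = -5 (attained at k = 0)
  C[1][2] = min over k of (A[1][0] + B[0][2] = -4 + 10 = 6, A[1][1] + B[1][2] = 6 + -5 = 1, A[1][2] + B[2][2] = 10 + 4 = 14) = 1 (attained at k = 1)
  C[2][0] = min over k of (A[2][0] + B[0][0] = 2 + 6 = 8, A[2][1] + B[1][0] = 5 + 1 = 6, A[2][2] + B[2][0] = 0 + 3 = 3) = 3 (attained at k = 2)
  C[2][1] = min over k of (A[2][0] + B[0][1] = 2 + -1 = 1, A[2][1] + B[1][1] = 5 + 7 = 12, A[2][2] + B[2][1] = 0 + 10 = 10) = 1 (attained at k = 0)
  C[2][2] = min over k of (A[2][0] + B[0][2] = 2 + 10 = 12, A[2][1] + B[1][2] = 5 + -5 = 0, A[2][2] + B[2][2] = 0 + 4 = 4) = 0 (attained at k = 1)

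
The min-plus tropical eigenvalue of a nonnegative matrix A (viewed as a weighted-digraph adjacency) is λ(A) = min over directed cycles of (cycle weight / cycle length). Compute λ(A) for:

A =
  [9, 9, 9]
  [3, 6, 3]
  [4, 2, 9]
λ(A) = 5/2

Enumerate directed cycles and compute their means (weight / length). Sample:
  cycle 0 → 0: weight = 9, length = 1, mean = 9/1 ≈ 9.000
  cycle 1 → 1: weight = 6, length = 1, mean = 6/1 ≈ 6.000
  cycle 2 → 2: weight = 9, length = 1, mean = 9/1 ≈ 9.000
  cycle 0 → 1 → 0: weight = 12, length = 2, mean = 12/2 ≈ 6.000
  cycle 0 → 2 → 0: weight = 13, length = 2, mean = 13/2 ≈ 6.500
  cycle 1 → 0 → 1: weight = 12, length = 2, mean = 12/2 ≈ 6.000
Minimum mean = 2.500, attained e.g. along the cycle 1 → 2 → 1 with weight 5 and length 2. So λ(A) = 5/2 = 5/2.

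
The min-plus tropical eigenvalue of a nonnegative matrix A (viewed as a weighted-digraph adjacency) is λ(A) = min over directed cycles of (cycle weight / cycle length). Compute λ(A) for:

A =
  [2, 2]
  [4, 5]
λ(A) = 2

Enumerate directed cycles and compute their means (weight / length). Sample:
  cycle 0 → 0: weight = 2, length = 1, mean = 2/1 ≈ 2.000
  cycle 1 → 1: weight = 5, length = 1, mean = 5/1 ≈ 5.000
  cycle 0 → 1 → 0: weight = 6, length = 2, mean = 6/2 ≈ 3.000
  cycle 1 → 0 → 1: weight = 6, length = 2, mean = 6/2 ≈ 3.000
Minimum mean = 2.000, attained e.g. along the cycle 0 → 0 with weight 2 and length 1. So λ(A) = 2/1 = 2.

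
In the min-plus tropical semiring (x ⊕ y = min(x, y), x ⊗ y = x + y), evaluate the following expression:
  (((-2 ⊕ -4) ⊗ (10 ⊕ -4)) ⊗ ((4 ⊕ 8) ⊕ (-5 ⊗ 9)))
(((-2 ⊕ -4) ⊗ (10 ⊕ -4)) ⊗ ((4 ⊕ 8) ⊕ (-5 ⊗ 9))) = -4

Expand innermost to outermost. Recall ⊕ takes the minimum of its arguments and ⊗ takes their sum. Working out the expression (((-2 ⊕ -4) ⊗ (10 ⊕ -4)) ⊗ ((4 ⊕ 8) ⊕ (-5 ⊗ 9))) gives -4.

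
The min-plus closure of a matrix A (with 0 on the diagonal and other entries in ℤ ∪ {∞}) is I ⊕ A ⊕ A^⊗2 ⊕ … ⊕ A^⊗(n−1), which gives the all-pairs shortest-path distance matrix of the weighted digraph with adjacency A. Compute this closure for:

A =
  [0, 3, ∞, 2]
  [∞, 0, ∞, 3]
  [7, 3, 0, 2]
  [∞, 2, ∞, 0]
Closure =
  [0, 3, ∞, 2]
  [∞, 0, ∞, 3]
  [7, 3, 0, 2]
  [∞, 2, ∞, 0]

This is the Floyd-Warshall all-pairs shortest-path computation. For each intermediate vertex k = 0, 1, …, 3, update dist[i][j] ← min(dist[i][j], dist[i][k] + dist[k][j]). The final matrix gives, for each (i, j), the minimum total weight of any directed path from i to j (possibly empty when i = j).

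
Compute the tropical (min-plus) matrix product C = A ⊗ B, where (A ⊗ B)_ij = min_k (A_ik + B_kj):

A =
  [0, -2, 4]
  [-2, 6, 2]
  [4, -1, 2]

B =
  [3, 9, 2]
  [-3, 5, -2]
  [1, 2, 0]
A ⊗ B =
  [-5, 3, -4]
  [1, 4, 0]
  [-4, 4, -3]

Apply the min-plus product entry-by-entry:
  C[0][0] = min over k of (A[0][0] + B[0][0] = 0 + 3 = 3, A[0][1] + B[1][0] = -2 + -3 = -5, A[0][2] + B[2][0] = 4 + 1 = 5) = -5 (attained at k = 1)
  C[0][1] = min over k of (A[0][0] + B[0][1] = 0 + 9 = 9, A[0][1] + B[1][1] = -2 + 5 = 3, A[0][2] + B[2][1] = 4 + 2 = 6) = 3 (attained at k = 1)
  C[0][2] = min over k of (A[0][0] + B[0][2] = 0 + 2 = 2, A[0][1] + B[1][2] = -2 + -2 = -4, A[0][2] + B[2][2] = 4 + 0 = 4) = -4 (attained at k = 1)
  C[1][0] = min over k of (A[1][0] + B[0][0] = -2 + 3 = 1, A[1][1] + B[1][0] = 6 + -3 = 3, A[1][2] + B[2][0] = 2 + 1 = 3) = 1 (attained at k = 0)
  C[1][1] = min over k of (A[1][0] + B[0][1] = -2 + 9 = 7, A[1][1] + B[1][1] = 6 + 5 = 11, A[1][2] + B[2][1] = 2 + 2 = 4) = 4 (attained at k = 2)
  C[1][2] = min over k of (A[1][0] + B[0][2] = -2 + 2 = 0, A[1][1] + B[1][2] = 6 + -2 = 4, A[1][2] + B[2][2] = 2 + 0 = 2) = 0 (attained at k = 0)
  C[2][0] = min over k of (A[2][0] + B[0][0] = 4 + 3 = 7, A[2][1] + B[1][0] = -1 + -3 = -4, A[2][2] + B[2][0] = 2 + 1 = 3) = -4 (attained at k = 1)
  C[2][1] = min over k of (A[2][0] + B[0][1] = 4 + 9 = 13, A[2][1] + B[1][1] = -1 + 5 = 4, A[2][2] + B[2][1] = 2 + 2 = 4) = 4 (attained at k = 1)
  C[2][2] = min over k of (A[2][0] + B[0][2] = 4 + 2 = 6, A[2][1] + B[1][2] = -1 + -2 = -3, A[2][2] + B[2][2] = 2 + 0 = 2) = -3 (attained at k = 1)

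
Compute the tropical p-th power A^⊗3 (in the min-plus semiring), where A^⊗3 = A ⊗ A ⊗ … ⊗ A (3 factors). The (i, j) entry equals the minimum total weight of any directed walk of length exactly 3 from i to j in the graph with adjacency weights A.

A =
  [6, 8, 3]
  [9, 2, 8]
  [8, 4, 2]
A^⊗3 =
  [13, 9, 7]
  [13, 6, 12]
  [12, 8, 6]

Each entry (A^⊗3)_ij equals the minimum over all length-3 walks i = v_0 → v_1 → … → v_3 = j of Σ_t A[v_t][v_{t+1}]. For example, for (i, j) = (0, 2) we minimise over 9 possible intermediate vertex sequences; the minimum is 7, attained along the walk 0 → 2 → 2 → 2.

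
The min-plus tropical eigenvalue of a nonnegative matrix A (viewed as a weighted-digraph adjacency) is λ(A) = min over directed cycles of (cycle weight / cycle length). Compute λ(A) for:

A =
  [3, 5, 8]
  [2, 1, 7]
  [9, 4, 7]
λ(A) = 1

Enumerate directed cycles and compute their means (weight / length). Sample:
  cycle 0 → 0: weight = 3, length = 1, mean = 3/1 ≈ 3.000
  cycle 1 → 1: weight = 1, length = 1, mean = 1/1 ≈ 1.000
  cycle 2 → 2: weight = 7, length = 1, mean = 7/1 ≈ 7.000
  cycle 0 → 1 → 0: weight = 7, length = 2, mean = 7/2 ≈ 3.500
  cycle 0 → 2 → 0: weight = 17, length = 2, mean = 17/2 ≈ 8.500
  cycle 1 → 0 → 1: weight = 7, length = 2, mean = 7/2 ≈ 3.500
Minimum mean = 1.000, attained e.g. along the cycle 1 → 1 with weight 1 and length 1. So λ(A) = 1/1 = 1.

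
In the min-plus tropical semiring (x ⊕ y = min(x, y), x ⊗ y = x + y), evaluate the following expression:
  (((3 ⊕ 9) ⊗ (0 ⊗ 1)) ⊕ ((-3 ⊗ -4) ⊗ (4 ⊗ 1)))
(((3 ⊕ 9) ⊗ (0 ⊗ 1)) ⊕ ((-3 ⊗ -4) ⊗ (4 ⊗ 1))) = -2

Expand innermost to outermost. Recall ⊕ takes the minimum of its arguments and ⊗ takes their sum. Working out the expression (((3 ⊕ 9) ⊗ (0 ⊗ 1)) ⊕ ((-3 ⊗ -4) ⊗ (4 ⊗ 1))) gives -2.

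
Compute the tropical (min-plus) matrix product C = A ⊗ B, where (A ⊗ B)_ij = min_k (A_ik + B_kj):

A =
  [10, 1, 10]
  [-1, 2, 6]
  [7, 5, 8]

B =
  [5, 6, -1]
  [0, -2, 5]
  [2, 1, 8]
A ⊗ B =
  [1, -1, 6]
  [2, 0, -2]
  [5, 3, 6]

Apply the min-plus product entry-by-entry:
  C[0][0] = min over k of (A[0][0] + B[0][0] = 10 + 5 = 15, A[0][1] + B[1][0] = 1 + 0 = 1, A[0][2] + B[2][0] = 10 + 2 = 12) = 1 (attained at k = 1)
  C[0][1] = min over k of (A[0][0] + B[0][1] = 10 + 6 = 16, A[0][1] + B[1][1] = 1 + -2 = -1, A[0][2] + B[2][1] = 10 + 1 = 11) = -1 (attained at k = 1)
  C[0][2] = min over k of (A[0][0] + B[0][2] = 10 + -1 = 9, A[0][1] + B[1][2] = 1 + 5 = 6, A[0][2] + B[2][2] = 10 + 8 = 18) = 6 (attained at k = 1)
  C[1][0] = min over k of (A[1][0] + B[0][0] = -1 + 5 = 4, A[1][1] + B[1][0] = 2 + 0 = 2, A[1][2] + B[2][0] = 6 + 2 = 8) = 2 (attained at k = 1)
  C[1][1] = min over k of (A[1][0] + B[0][1] = -1 + 6 = 5, A[1][1] + B[1][1] = 2 + -2 = 0, A[1][2] + B[2][1] = 6 + 1 = 7) = 0 (attained at k = 1)
  C[1][2] = min over k of (A[1][0] + B[0][2] = -1 + -1 = -2, A[1][1] + B[1][2] = 2 + 5 = 7, A[1][2] + B[2][2] = 6 + 8 = 14) = -2 (attained at k = 0)
  C[2][0] = min over k of (A[2][0] + B[0][0] = 7 + 5 = 12, A[2][1] + B[1][0] = 5 + 0 = 5, A[2][2] + B[2][0] = 8 + 2 = 10) = 5 (attained at k = 1)
  C[2][1] = min over k of (A[2][0] + B[0][1] = 7 + 6 = 13, A[2][1] + B[1][1] = 5 + -2 = 3, A[2][2] + B[2][1] = 8 + 1 = 9) = 3 (attained at k = 1)
  C[2][2] = min over k of (A[2][0] + B[0][2] = 7 + -1 = 6, A[2][1] + B[1][2] = 5 + 5 = 10, A[2][2] + B[2][2] = 8 + 8 = 16) = 6 (attained at k = 0)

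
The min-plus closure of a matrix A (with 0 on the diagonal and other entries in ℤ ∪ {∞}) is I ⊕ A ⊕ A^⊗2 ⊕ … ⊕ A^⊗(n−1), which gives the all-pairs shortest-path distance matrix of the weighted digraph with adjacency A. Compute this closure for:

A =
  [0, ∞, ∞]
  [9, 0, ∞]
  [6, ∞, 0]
Closure =
  [0, ∞, ∞]
  [9, 0, ∞]
  [6, ∞, 0]

This is the Floyd-Warshall all-pairs shortest-path computation. For each intermediate vertex k = 0, 1, …, 2, update dist[i][j] ← min(dist[i][j], dist[i][k] + dist[k][j]). The final matrix gives, for each (i, j), the minimum total weight of any directed path from i to j (possibly empty when i = j).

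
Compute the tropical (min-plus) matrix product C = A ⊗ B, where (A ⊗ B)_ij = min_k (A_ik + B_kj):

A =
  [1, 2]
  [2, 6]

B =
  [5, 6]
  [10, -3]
A ⊗ B =
  [6, -1]
  [7, 3]

Apply the min-plus product entry-by-entry:
  C[0][0] = min over k of (A[0][0] + B[0][0] = 1 + 5 = 6, A[0][1] + B[1][0] = 2 + 10 = 12) = 6 (attained at k = 0)
  C[0][1] = min over k of (A[0][0] + B[0][1] = 1 + 6 = 7, A[0][1] + B[1][1] = 2 + -3 = -1) = -1 (attained at k = 1)
  C[1][0] = min over k of (A[1][0] + B[0][0] = 2 + 5 = 7, A[1][1] + B[1][0] = 6 + 10 = 16) = 7 (attained at k = 0)
  C[1][1] = min over k of (A[1][0] + B[0][1] = 2 + 6 = 8, A[1][1] + B[1][1] = 6 + -3 = 3) = 3 (attained at k = 1)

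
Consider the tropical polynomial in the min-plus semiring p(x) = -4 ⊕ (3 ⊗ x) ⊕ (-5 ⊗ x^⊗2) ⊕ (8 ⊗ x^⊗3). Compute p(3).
p(3) = -4

A tropical monomial a ⊗ x^⊗i evaluates to a + i · x. Evaluating each term at x = 3:
  Term 0 contributes -4 + 0 · 3 = -4
  Term 1 contributes 3 + 1 · 3 = 6
  Term 2 contributes -5 + 2 · 3 = 1
  Term 3 contributes 8 + 3 · 3 = 17
p(3) = ⊕ of these = min[-4, 6, 1, 17] = -4.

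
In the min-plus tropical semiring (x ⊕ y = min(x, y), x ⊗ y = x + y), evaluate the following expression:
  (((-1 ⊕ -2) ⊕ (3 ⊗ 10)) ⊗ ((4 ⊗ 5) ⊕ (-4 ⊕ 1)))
(((-1 ⊕ -2) ⊕ (3 ⊗ 10)) ⊗ ((4 ⊗ 5) ⊕ (-4 ⊕ 1))) = -6

Expand innermost to outermost. Recall ⊕ takes the minimum of its arguments and ⊗ takes their sum. Working out the expression (((-1 ⊕ -2) ⊕ (3 ⊗ 10)) ⊗ ((4 ⊗ 5) ⊕ (-4 ⊕ 1))) gives -6.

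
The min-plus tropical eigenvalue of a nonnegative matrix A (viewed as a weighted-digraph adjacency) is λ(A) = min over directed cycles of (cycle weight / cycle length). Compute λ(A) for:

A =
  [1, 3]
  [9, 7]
λ(A) = 1

Enumerate directed cycles and compute their means (weight / length). Sample:
  cycle 0 → 0: weight = 1, length = 1, mean = 1/1 ≈ 1.000
  cycle 1 → 1: weight = 7, length = 1, mean = 7/1 ≈ 7.000
  cycle 0 → 1 → 0: weight = 12, length = 2, mean = 12/2 ≈ 6.000
  cycle 1 → 0 → 1: weight = 12, length = 2, mean = 12/2 ≈ 6.000
Minimum mean = 1.000, attained e.g. along the cycle 0 → 0 with weight 1 and length 1. So λ(A) = 1/1 = 1.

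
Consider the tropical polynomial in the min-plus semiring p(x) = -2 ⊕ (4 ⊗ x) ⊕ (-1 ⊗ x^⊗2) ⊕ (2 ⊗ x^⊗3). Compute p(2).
p(2) = -2

A tropical monomial a ⊗ x^⊗i evaluates to a + i · x. Evaluating each term at x = 2:
  Term 0 contributes -2 + 0 · 2 = -2
  Term 1 contributes 4 + 1 · 2 = 6
  Term 2 contributes -1 + 2 · 2 = 3
  Term 3 contributes 2 + 3 · 2 = 8
p(2) = ⊕ of these = min[-2, 6, 3, 8] = -2.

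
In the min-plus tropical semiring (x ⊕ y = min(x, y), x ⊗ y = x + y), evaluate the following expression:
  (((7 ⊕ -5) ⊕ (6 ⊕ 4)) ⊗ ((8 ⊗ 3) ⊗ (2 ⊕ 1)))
(((7 ⊕ -5) ⊕ (6 ⊕ 4)) ⊗ ((8 ⊗ 3) ⊗ (2 ⊕ 1))) = 7

Expand innermost to outermost. Recall ⊕ takes the minimum of its arguments and ⊗ takes their sum. Working out the expression (((7 ⊕ -5) ⊕ (6 ⊕ 4)) ⊗ ((8 ⊗ 3) ⊗ (2 ⊕ 1))) gives 7.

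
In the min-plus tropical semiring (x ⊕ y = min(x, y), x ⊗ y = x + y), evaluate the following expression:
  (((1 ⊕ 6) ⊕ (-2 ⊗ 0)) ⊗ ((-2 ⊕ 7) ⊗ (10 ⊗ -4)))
(((1 ⊕ 6) ⊕ (-2 ⊗ 0)) ⊗ ((-2 ⊕ 7) ⊗ (10 ⊗ -4))) = 2

Expand innermost to outermost. Recall ⊕ takes the minimum of its arguments and ⊗ takes their sum. Working out the expression (((1 ⊕ 6) ⊕ (-2 ⊗ 0)) ⊗ ((-2 ⊕ 7) ⊗ (10 ⊗ -4))) gives 2.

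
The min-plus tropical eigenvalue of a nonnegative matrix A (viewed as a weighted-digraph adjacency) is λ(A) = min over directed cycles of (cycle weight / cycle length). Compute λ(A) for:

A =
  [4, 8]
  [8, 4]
λ(A) = 4

Enumerate directed cycles and compute their means (weight / length). Sample:
  cycle 0 → 0: weight = 4, length = 1, mean = 4/1 ≈ 4.000
  cycle 1 → 1: weight = 4, length = 1, mean = 4/1 ≈ 4.000
  cycle 0 → 1 → 0: weight = 16, length = 2, mean = 16/2 ≈ 8.000
  cycle 1 → 0 → 1: weight = 16, length = 2, mean = 16/2 ≈ 8.000
Minimum mean = 4.000, attained e.g. along the cycle 0 → 0 with weight 4 and length 1. So λ(A) = 4/1 = 4.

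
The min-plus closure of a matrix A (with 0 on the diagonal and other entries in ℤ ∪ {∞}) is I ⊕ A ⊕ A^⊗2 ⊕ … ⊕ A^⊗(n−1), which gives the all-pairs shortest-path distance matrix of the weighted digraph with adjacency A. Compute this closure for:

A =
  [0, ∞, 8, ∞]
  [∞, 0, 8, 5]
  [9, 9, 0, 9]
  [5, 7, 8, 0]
Closure =
  [0, 17, 8, 17]
  [10, 0, 8, 5]
  [9, 9, 0, 9]
  [5, 7, 8, 0]

This is the Floyd-Warshall all-pairs shortest-path computation. For each intermediate vertex k = 0, 1, …, 3, update dist[i][j] ← min(dist[i][j], dist[i][k] + dist[k][j]). The final matrix gives, for each (i, j), the minimum total weight of any directed path from i to j (possibly empty when i = j).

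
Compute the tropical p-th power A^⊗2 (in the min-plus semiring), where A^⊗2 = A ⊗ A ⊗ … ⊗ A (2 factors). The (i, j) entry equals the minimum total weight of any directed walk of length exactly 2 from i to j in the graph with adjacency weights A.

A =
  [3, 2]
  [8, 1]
A^⊗2 =
  [6, 3]
  [9, 2]

Each entry (A^⊗2)_ij equals the minimum over all length-2 walks i = v_0 → v_1 → … → v_2 = j of Σ_t A[v_t][v_{t+1}]. For example, for (i, j) = (0, 1) we minimise over 2 possible intermediate vertex sequences; the minimum is 3, attained along the walk 0 → 1 → 1.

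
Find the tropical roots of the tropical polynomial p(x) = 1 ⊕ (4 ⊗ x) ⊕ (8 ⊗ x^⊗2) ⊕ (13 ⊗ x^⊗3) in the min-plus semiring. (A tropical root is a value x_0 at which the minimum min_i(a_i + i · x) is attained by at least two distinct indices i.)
Roots: {-5, -4, -3}

Each tropical root is a break point of the lower envelope of the lines y = a_i + i · x (there are 4 lines, with slopes 0, 1, ..., 3). Only the lines that attain the minimum somewhere contribute to roots; other lines are dominated. Here the surviving (envelope) indices are i = 3, i = 2, i = 1, i = 0.
Intersections between consecutive envelope lines give the roots: for adjacent envelope indices i < j the intersection is x = (a_i − a_j) / (j − i). Reading off the sorted break points: {-5, -4, -3}.
Verification: at each break x_0, at least two indices attain the minimum of min_i(a_i + i · x_0).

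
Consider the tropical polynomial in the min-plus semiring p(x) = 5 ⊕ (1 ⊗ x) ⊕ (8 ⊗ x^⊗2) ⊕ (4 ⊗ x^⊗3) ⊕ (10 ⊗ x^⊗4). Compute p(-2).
p(-2) = -2

A tropical monomial a ⊗ x^⊗i evaluates to a + i · x. Evaluating each term at x = -2:
  Term 0 contributes 5 + 0 · -2 = 5
  Term 1 contributes 1 + 1 · -2 = -1
  Term 2 contributes 8 + 2 · -2 = 4
  Term 3 contributes 4 + 3 · -2 = -2
  Term 4 contributes 10 + 4 · -2 = 2
p(-2) = ⊕ of these = min[5, -1, 4, -2, 2] = -2.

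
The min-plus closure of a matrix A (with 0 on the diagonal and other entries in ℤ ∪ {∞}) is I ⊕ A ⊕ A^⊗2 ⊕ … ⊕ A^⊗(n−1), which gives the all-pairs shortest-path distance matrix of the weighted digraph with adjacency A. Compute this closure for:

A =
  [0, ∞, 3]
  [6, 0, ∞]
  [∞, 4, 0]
Closure =
  [0, 7, 3]
  [6, 0, 9]
  [10, 4, 0]

This is the Floyd-Warshall all-pairs shortest-path computation. For each intermediate vertex k = 0, 1, …, 2, update dist[i][j] ← min(dist[i][j], dist[i][k] + dist[k][j]). The final matrix gives, for each (i, j), the minimum total weight of any directed path from i to j (possibly empty when i = j).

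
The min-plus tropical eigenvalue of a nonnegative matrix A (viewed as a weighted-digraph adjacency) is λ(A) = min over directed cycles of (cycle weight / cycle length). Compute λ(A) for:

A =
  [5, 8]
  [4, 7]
λ(A) = 5

Enumerate directed cycles and compute their means (weight / length). Sample:
  cycle 0 → 0: weight = 5, length = 1, mean = 5/1 ≈ 5.000
  cycle 1 → 1: weight = 7, length = 1, mean = 7/1 ≈ 7.000
  cycle 0 → 1 → 0: weight = 12, length = 2, mean = 12/2 ≈ 6.000
  cycle 1 → 0 → 1: weight = 12, length = 2, mean = 12/2 ≈ 6.000
Minimum mean = 5.000, attained e.g. along the cycle 0 → 0 with weight 5 and length 1. So λ(A) = 5/1 = 5.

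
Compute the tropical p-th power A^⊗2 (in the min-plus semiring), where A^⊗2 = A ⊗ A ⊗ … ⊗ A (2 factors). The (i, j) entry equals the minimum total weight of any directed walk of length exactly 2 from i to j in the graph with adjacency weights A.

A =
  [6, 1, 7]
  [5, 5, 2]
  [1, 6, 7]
A^⊗2 =
  [6, 6, 3]
  [3, 6, 7]
  [7, 2, 8]

Each entry (A^⊗2)_ij equals the minimum over all length-2 walks i = v_0 → v_1 → … → v_2 = j of Σ_t A[v_t][v_{t+1}]. For example, for (i, j) = (0, 2) we minimise over 3 possible intermediate vertex sequences; the minimum is 3, attained along the walk 0 → 1 → 2.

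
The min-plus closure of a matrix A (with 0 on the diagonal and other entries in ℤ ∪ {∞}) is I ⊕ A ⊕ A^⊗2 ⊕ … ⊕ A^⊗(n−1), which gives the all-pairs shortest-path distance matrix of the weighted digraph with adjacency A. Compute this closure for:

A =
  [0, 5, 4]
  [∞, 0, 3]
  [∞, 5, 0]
Closure =
  [0, 5, 4]
  [∞, 0, 3]
  [∞, 5, 0]

This is the Floyd-Warshall all-pairs shortest-path computation. For each intermediate vertex k = 0, 1, …, 2, update dist[i][j] ← min(dist[i][j], dist[i][k] + dist[k][j]). The final matrix gives, for each (i, j), the minimum total weight of any directed path from i to j (possibly empty when i = j).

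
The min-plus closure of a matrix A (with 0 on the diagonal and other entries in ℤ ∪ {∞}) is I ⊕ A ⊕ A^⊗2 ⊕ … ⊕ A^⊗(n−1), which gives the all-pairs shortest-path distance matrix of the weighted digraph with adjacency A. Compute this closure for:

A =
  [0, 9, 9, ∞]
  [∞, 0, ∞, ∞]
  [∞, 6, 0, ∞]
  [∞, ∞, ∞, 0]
Closure =
  [0, 9, 9, ∞]
  [∞, 0, ∞, ∞]
  [∞, 6, 0, ∞]
  [∞, ∞, ∞, 0]

This is the Floyd-Warshall all-pairs shortest-path computation. For each intermediate vertex k = 0, 1, …, 3, update dist[i][j] ← min(dist[i][j], dist[i][k] + dist[k][j]). The final matrix gives, for each (i, j), the minimum total weight of any directed path from i to j (possibly empty when i = j).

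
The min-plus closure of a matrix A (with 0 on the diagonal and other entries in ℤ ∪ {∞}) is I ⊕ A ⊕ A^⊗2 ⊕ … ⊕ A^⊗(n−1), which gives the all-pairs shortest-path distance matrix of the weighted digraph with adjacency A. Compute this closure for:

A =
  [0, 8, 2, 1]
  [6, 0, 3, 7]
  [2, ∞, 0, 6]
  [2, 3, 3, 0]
Closure =
  [0, 4, 2, 1]
  [5, 0, 3, 6]
  [2, 6, 0, 3]
  [2, 3, 3, 0]

This is the Floyd-Warshall all-pairs shortest-path computation. For each intermediate vertex k = 0, 1, …, 3, update dist[i][j] ← min(dist[i][j], dist[i][k] + dist[k][j]). The final matrix gives, for each (i, j), the minimum total weight of any directed path from i to j (possibly empty when i = j).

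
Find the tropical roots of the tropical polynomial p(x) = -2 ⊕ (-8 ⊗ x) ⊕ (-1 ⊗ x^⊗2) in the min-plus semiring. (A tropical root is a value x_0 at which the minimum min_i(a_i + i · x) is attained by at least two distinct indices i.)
Roots: {-7, 6}

Each tropical root is a break point of the lower envelope of the lines y = a_i + i · x (there are 3 lines, with slopes 0, 1, ..., 2). Only the lines that attain the minimum somewhere contribute to roots; other lines are dominated. Here the surviving (envelope) indices are i = 2, i = 1, i = 0.
Intersections between consecutive envelope lines give the roots: for adjacent envelope indices i < j the intersection is x = (a_i − a_j) / (j − i). Reading off the sorted break points: {-7, 6}.
Verification: at each break x_0, at least two indices attain the minimum of min_i(a_i + i · x_0).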